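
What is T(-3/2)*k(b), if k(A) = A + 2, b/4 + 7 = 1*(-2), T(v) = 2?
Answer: -68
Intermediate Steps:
b = -36 (b = -28 + 4*(1*(-2)) = -28 + 4*(-2) = -28 - 8 = -36)
k(A) = 2 + A
T(-3/2)*k(b) = 2*(2 - 36) = 2*(-34) = -68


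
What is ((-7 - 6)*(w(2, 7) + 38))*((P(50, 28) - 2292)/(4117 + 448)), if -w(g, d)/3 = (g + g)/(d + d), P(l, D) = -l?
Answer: 1583192/6391 ≈ 247.72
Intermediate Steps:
w(g, d) = -3*g/d (w(g, d) = -3*(g + g)/(d + d) = -3*2*g/(2*d) = -3*2*g*1/(2*d) = -3*g/d)
((-7 - 6)*(w(2, 7) + 38))*((P(50, 28) - 2292)/(4117 + 448)) = ((-7 - 6)*(-3*2/7 + 38))*((-1*50 - 2292)/(4117 + 448)) = (-13*(-3*2*⅐ + 38))*((-50 - 2292)/4565) = (-13*(-6/7 + 38))*(-2342*1/4565) = -13*260/7*(-2342/4565) = -3380/7*(-2342/4565) = 1583192/6391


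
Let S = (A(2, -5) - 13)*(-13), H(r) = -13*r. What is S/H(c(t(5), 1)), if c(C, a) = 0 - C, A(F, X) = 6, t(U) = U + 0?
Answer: 7/5 ≈ 1.4000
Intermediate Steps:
t(U) = U
c(C, a) = -C
S = 91 (S = (6 - 13)*(-13) = -7*(-13) = 91)
S/H(c(t(5), 1)) = 91/((-(-13)*5)) = 91/((-13*(-5))) = 91/65 = 91*(1/65) = 7/5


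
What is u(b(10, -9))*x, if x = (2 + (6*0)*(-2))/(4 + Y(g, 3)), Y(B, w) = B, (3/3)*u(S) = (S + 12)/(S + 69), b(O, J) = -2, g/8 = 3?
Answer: 5/469 ≈ 0.010661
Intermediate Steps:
g = 24 (g = 8*3 = 24)
u(S) = (12 + S)/(69 + S) (u(S) = (S + 12)/(S + 69) = (12 + S)/(69 + S))
x = 1/14 (x = (2 + (6*0)*(-2))/(4 + 24) = (2 + 0*(-2))/28 = (2 + 0)*(1/28) = 2*(1/28) = 1/14 ≈ 0.071429)
u(b(10, -9))*x = ((12 - 2)/(69 - 2))*(1/14) = (10/67)*(1/14) = 5/469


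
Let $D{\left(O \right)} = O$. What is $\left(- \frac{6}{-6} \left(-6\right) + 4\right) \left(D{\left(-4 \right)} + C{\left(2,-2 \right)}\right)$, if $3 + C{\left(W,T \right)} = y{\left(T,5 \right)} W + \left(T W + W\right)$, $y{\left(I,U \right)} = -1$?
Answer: $22$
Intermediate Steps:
$C{\left(W,T \right)} = -3 + T W$ ($C{\left(W,T \right)} = -3 + \left(- W + \left(T W + W\right)\right) = -3 + \left(- W + \left(W + T W\right)\right) = -3 + T W$)
$\left(- \frac{6}{-6} \left(-6\right) + 4\right) \left(D{\left(-4 \right)} + C{\left(2,-2 \right)}\right) = \left(- \frac{6}{-6} \left(-6\right) + 4\right) \left(-4 - 7\right) = \left(\left(-6\right) \left(- \frac{1}{6}\right) \left(-6\right) + 4\right) \left(-4 - 7\right) = \left(1 \left(-6\right) + 4\right) \left(-4 - 7\right) = \left(-6 + 4\right) \left(-11\right) = \left(-2\right) \left(-11\right) = 22$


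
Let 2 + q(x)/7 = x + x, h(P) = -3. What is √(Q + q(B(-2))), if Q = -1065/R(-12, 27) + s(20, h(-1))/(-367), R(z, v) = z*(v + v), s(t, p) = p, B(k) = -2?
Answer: I*√7043077182/13212 ≈ 6.352*I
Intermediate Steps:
q(x) = -14 + 14*x (q(x) = -14 + 7*(x + x) = -14 + 7*(2*x) = -14 + 14*x)
R(z, v) = 2*v*z (R(z, v) = z*(2*v) = 2*v*z)
Q = 130933/79272 (Q = -1065/(2*27*(-12)) - 3/(-367) = -1065/(-648) - 3*(-1/367) = -1065*(-1/648) + 3/367 = 355/216 + 3/367 = 130933/79272 ≈ 1.6517)
√(Q + q(B(-2))) = √(130933/79272 + (-14 + 14*(-2))) = √(130933/79272 + (-14 - 28)) = √(130933/79272 - 42) = √(-3198491/79272) = I*√7043077182/13212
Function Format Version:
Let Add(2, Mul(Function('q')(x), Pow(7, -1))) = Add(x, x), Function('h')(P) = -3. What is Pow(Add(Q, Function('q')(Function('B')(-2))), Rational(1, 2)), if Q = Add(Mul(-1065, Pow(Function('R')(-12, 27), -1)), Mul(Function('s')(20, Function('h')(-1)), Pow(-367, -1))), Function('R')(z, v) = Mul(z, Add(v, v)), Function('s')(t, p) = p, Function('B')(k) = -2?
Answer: Mul(Rational(1, 13212), I, Pow(7043077182, Rational(1, 2))) ≈ Mul(6.3520, I)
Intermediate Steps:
Function('q')(x) = Add(-14, Mul(14, x)) (Function('q')(x) = Add(-14, Mul(7, Add(x, x))) = Add(-14, Mul(7, Mul(2, x))) = Add(-14, Mul(14, x)))
Function('R')(z, v) = Mul(2, v, z) (Function('R')(z, v) = Mul(z, Mul(2, v)) = Mul(2, v, z))
Q = Rational(130933, 79272) (Q = Add(Mul(-1065, Pow(Mul(2, 27, -12), -1)), Mul(-3, Pow(-367, -1))) = Add(Mul(-1065, Pow(-648, -1)), Mul(-3, Rational(-1, 367))) = Add(Mul(-1065, Rational(-1, 648)), Rational(3, 367)) = Add(Rational(355, 216), Rational(3, 367)) = Rational(130933, 79272) ≈ 1.6517)
Pow(Add(Q, Function('q')(Function('B')(-2))), Rational(1, 2)) = Pow(Add(Rational(130933, 79272), Add(-14, Mul(14, -2))), Rational(1, 2)) = Pow(Add(Rational(130933, 79272), Add(-14, -28)), Rational(1, 2)) = Pow(Add(Rational(130933, 79272), -42), Rational(1, 2)) = Pow(Rational(-3198491, 79272), Rational(1, 2)) = Mul(Rational(1, 13212), I, Pow(7043077182, Rational(1, 2)))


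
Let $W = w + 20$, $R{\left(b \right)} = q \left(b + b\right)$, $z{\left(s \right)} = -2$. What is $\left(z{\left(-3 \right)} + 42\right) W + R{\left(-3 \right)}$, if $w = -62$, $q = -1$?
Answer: $-1674$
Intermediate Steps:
$R{\left(b \right)} = - 2 b$ ($R{\left(b \right)} = - (b + b) = - 2 b$)
$W = -42$ ($W = -62 + 20 = -42$)
$\left(z{\left(-3 \right)} + 42\right) W + R{\left(-3 \right)} = \left(-2 + 42\right) \left(-42\right) - -6 = 40 \left(-42\right) + 6 = -1680 + 6 = -1674$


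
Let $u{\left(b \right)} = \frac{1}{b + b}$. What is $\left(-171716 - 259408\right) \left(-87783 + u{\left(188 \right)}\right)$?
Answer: $\frac{3557463552867}{94} \approx 3.7845 \cdot 10^{10}$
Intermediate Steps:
$u{\left(b \right)} = \frac{1}{2 b}$
$\left(-171716 - 259408\right) \left(-87783 + u{\left(188 \right)}\right) = \left(-171716 - 259408\right) \left(-87783 + \frac{1}{2 \cdot 188}\right) = - 431124 \left(-87783 + \frac{1}{2} \cdot \frac{1}{188}\right) = - 431124 \left(-87783 + \frac{1}{376}\right) = \left(-431124\right) \left(- \frac{33006407}{376}\right) = \frac{3557463552867}{94}$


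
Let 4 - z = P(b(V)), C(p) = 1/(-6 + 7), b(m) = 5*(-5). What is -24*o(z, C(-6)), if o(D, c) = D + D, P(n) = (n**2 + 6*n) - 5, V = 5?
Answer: 22368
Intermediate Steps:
b(m) = -25
C(p) = 1 (C(p) = 1/1 = 1)
P(n) = -5 + n**2 + 6*n
z = -466 (z = 4 - (-5 + (-25)**2 + 6*(-25)) = 4 - (-5 + 625 - 150) = 4 - 1*470 = 4 - 470 = -466)
o(D, c) = 2*D
-24*o(z, C(-6)) = -48*(-466) = -24*(-932) = 22368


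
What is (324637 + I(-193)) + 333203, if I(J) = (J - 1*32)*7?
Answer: 656265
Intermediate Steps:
I(J) = -224 + 7*J (I(J) = (J - 32)*7 = (-32 + J)*7 = -224 + 7*J)
(324637 + I(-193)) + 333203 = (324637 + (-224 + 7*(-193))) + 333203 = (324637 + (-224 - 1351)) + 333203 = (324637 - 1575) + 333203 = 323062 + 333203 = 656265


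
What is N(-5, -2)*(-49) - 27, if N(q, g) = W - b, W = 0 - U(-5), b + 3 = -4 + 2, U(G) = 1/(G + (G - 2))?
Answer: -3313/12 ≈ -276.08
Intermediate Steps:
U(G) = 1/(-2 + 2*G) (U(G) = 1/(G + (-2 + G)) = 1/(-2 + 2*G))
b = -5 (b = -3 + (-4 + 2) = -3 - 2 = -5)
W = 1/12 (W = 0 - 1/(2*(-1 - 5)) = 0 - 1/(2*(-6)) = 0 - (-1)/(2*6) = 0 - 1*(-1/12) = 0 + 1/12 = 1/12 ≈ 0.083333)
N(q, g) = 61/12 (N(q, g) = 1/12 - 1*(-5) = 1/12 + 5 = 61/12)
N(-5, -2)*(-49) - 27 = (61/12)*(-49) - 27 = -2989/12 - 27 = -3313/12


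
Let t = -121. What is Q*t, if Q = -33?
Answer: 3993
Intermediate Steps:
Q*t = -33*(-121) = 3993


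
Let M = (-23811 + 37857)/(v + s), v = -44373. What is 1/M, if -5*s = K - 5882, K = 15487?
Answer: -23147/7023 ≈ -3.2959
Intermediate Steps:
s = -1921 (s = -(15487 - 5882)/5 = -⅕*9605 = -1921)
M = -7023/23147 (M = (-23811 + 37857)/(-44373 - 1921) = 14046/(-46294) = 14046*(-1/46294) = -7023/23147 ≈ -0.30341)
1/M = 1/(-7023/23147) = -23147/7023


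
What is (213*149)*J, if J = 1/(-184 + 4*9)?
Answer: -31737/148 ≈ -214.44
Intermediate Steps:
J = -1/148 (J = 1/(-184 + 36) = 1/(-148) = -1/148 ≈ -0.0067568)
(213*149)*J = (213*149)*(-1/148) = 31737*(-1/148) = -31737/148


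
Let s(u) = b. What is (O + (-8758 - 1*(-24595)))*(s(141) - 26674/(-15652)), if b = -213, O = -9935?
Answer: -375367427/301 ≈ -1.2471e+6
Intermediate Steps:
s(u) = -213
(O + (-8758 - 1*(-24595)))*(s(141) - 26674/(-15652)) = (-9935 + (-8758 - 1*(-24595)))*(-213 - 26674/(-15652)) = (-9935 + (-8758 + 24595))*(-213 - 26674*(-1/15652)) = (-9935 + 15837)*(-213 + 13337/7826) = 5902*(-1653601/7826) = -375367427/301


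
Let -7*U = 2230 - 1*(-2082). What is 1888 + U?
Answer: 1272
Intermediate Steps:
U = -616 (U = -(2230 - 1*(-2082))/7 = -(2230 + 2082)/7 = -⅐*4312 = -616)
1888 + U = 1888 - 616 = 1272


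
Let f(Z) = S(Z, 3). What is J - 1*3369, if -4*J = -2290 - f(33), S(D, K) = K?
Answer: -11183/4 ≈ -2795.8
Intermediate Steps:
f(Z) = 3
J = 2293/4 (J = -(-2290 - 1*3)/4 = -(-2290 - 3)/4 = -¼*(-2293) = 2293/4 ≈ 573.25)
J - 1*3369 = 2293/4 - 1*3369 = 2293/4 - 3369 = -11183/4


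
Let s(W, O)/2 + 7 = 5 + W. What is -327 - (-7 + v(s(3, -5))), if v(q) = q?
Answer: -322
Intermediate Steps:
s(W, O) = -4 + 2*W (s(W, O) = -14 + 2*(5 + W) = -14 + (10 + 2*W) = -4 + 2*W)
-327 - (-7 + v(s(3, -5))) = -327 - (-7 + (-4 + 2*3)) = -327 - (-7 + (-4 + 6)) = -327 - (-7 + 2) = -327 - (-5) = -327 - 1*(-5) = -327 + 5 = -322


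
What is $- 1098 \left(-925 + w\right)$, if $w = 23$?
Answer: $990396$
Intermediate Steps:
$- 1098 \left(-925 + w\right) = - 1098 \left(-925 + 23\right) = \left(-1098\right) \left(-902\right) = 990396$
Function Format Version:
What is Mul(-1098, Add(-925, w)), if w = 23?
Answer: 990396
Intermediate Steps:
Mul(-1098, Add(-925, w)) = Mul(-1098, Add(-925, 23)) = Mul(-1098, -902) = 990396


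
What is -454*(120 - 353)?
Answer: 105782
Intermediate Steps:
-454*(120 - 353) = -454*(-233) = 105782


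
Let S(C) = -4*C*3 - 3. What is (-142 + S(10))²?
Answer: 70225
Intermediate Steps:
S(C) = -3 - 12*C (S(C) = -12*C - 3 = -3 - 12*C)
(-142 + S(10))² = (-142 + (-3 - 12*10))² = (-142 + (-3 - 120))² = (-142 - 123)² = (-265)² = 70225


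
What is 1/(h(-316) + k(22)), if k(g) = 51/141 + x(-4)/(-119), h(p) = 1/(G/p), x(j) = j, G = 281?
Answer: -1571633/1146097 ≈ -1.3713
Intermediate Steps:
h(p) = p/281 (h(p) = 1/(281/p) = p/281)
k(g) = 2211/5593 (k(g) = 51/141 - 4/(-119) = 51*(1/141) - 4*(-1/119) = 17/47 + 4/119 = 2211/5593)
1/(h(-316) + k(22)) = 1/((1/281)*(-316) + 2211/5593) = 1/(-316/281 + 2211/5593) = 1/(-1146097/1571633) = -1571633/1146097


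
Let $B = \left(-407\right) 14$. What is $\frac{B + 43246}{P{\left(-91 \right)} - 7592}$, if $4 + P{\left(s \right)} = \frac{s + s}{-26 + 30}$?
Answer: $- \frac{75096}{15283} \approx -4.9137$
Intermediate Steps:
$B = -5698$
$P{\left(s \right)} = -4 + \frac{s}{2}$ ($P{\left(s \right)} = -4 + \frac{s + s}{-26 + 30} = -4 + \frac{2 s}{4} = -4 + 2 s \frac{1}{4} = -4 + \frac{s}{2}$)
$\frac{B + 43246}{P{\left(-91 \right)} - 7592} = \frac{-5698 + 43246}{\left(-4 + \frac{1}{2} \left(-91\right)\right) - 7592} = \frac{37548}{\left(-4 - \frac{91}{2}\right) - 7592} = \frac{37548}{- \frac{99}{2} - 7592} = \frac{37548}{- \frac{15283}{2}} = 37548 \left(- \frac{2}{15283}\right) = - \frac{75096}{15283}$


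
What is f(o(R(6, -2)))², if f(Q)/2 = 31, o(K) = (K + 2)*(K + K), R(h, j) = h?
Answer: 3844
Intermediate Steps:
o(K) = 2*K*(2 + K) (o(K) = (2 + K)*(2*K) = 2*K*(2 + K))
f(Q) = 62 (f(Q) = 2*31 = 62)
f(o(R(6, -2)))² = 62² = 3844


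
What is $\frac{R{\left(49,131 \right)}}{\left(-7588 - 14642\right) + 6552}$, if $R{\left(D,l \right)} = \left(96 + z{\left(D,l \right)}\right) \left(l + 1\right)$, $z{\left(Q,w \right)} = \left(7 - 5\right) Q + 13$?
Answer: $- \frac{1518}{871} \approx -1.7428$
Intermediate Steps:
$z{\left(Q,w \right)} = 13 + 2 Q$ ($z{\left(Q,w \right)} = 2 Q + 13 = 13 + 2 Q$)
$R{\left(D,l \right)} = \left(1 + l\right) \left(109 + 2 D\right)$ ($R{\left(D,l \right)} = \left(96 + \left(13 + 2 D\right)\right) \left(l + 1\right) = \left(109 + 2 D\right) \left(1 + l\right) = \left(1 + l\right) \left(109 + 2 D\right)$)
$\frac{R{\left(49,131 \right)}}{\left(-7588 - 14642\right) + 6552} = \frac{109 + 2 \cdot 49 + 109 \cdot 131 + 2 \cdot 49 \cdot 131}{\left(-7588 - 14642\right) + 6552} = \frac{109 + 98 + 14279 + 12838}{-22230 + 6552} = \frac{27324}{-15678} = 27324 \left(- \frac{1}{15678}\right) = - \frac{1518}{871}$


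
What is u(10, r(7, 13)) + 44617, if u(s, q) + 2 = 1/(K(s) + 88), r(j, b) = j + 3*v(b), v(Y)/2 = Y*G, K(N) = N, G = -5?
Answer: 4372271/98 ≈ 44615.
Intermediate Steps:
v(Y) = -10*Y (v(Y) = 2*(Y*(-5)) = 2*(-5*Y) = -10*Y)
r(j, b) = j - 30*b (r(j, b) = j + 3*(-10*b) = j - 30*b)
u(s, q) = -2 + 1/(88 + s) (u(s, q) = -2 + 1/(s + 88) = -2 + 1/(88 + s))
u(10, r(7, 13)) + 44617 = (-175 - 2*10)/(88 + 10) + 44617 = (-175 - 20)/98 + 44617 = (1/98)*(-195) + 44617 = -195/98 + 44617 = 4372271/98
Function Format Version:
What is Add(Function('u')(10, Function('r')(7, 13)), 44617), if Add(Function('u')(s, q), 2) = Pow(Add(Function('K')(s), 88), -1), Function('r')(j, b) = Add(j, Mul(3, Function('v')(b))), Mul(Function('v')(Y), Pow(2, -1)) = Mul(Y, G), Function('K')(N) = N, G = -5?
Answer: Rational(4372271, 98) ≈ 44615.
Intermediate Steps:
Function('v')(Y) = Mul(-10, Y) (Function('v')(Y) = Mul(2, Mul(Y, -5)) = Mul(2, Mul(-5, Y)) = Mul(-10, Y))
Function('r')(j, b) = Add(j, Mul(-30, b)) (Function('r')(j, b) = Add(j, Mul(3, Mul(-10, b))) = Add(j, Mul(-30, b)))
Function('u')(s, q) = Add(-2, Pow(Add(88, s), -1)) (Function('u')(s, q) = Add(-2, Pow(Add(s, 88), -1)) = Add(-2, Pow(Add(88, s), -1)))
Add(Function('u')(10, Function('r')(7, 13)), 44617) = Add(Mul(Pow(Add(88, 10), -1), Add(-175, Mul(-2, 10))), 44617) = Add(Mul(Pow(98, -1), Add(-175, -20)), 44617) = Add(Mul(Rational(1, 98), -195), 44617) = Add(Rational(-195, 98), 44617) = Rational(4372271, 98)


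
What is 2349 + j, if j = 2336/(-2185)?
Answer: 5130229/2185 ≈ 2347.9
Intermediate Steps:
j = -2336/2185 (j = 2336*(-1/2185) = -2336/2185 ≈ -1.0691)
2349 + j = 2349 - 2336/2185 = 5130229/2185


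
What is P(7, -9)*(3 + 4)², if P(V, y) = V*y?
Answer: -3087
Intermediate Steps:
P(7, -9)*(3 + 4)² = (7*(-9))*(3 + 4)² = -63*7² = -63*49 = -3087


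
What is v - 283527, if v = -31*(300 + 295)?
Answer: -301972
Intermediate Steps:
v = -18445 (v = -31*595 = -18445)
v - 283527 = -18445 - 283527 = -301972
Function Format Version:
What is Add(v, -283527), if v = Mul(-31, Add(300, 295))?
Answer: -301972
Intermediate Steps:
v = -18445 (v = Mul(-31, 595) = -18445)
Add(v, -283527) = Add(-18445, -283527) = -301972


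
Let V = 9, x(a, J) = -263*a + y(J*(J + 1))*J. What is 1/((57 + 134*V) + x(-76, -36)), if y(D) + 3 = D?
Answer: -1/24001 ≈ -4.1665e-5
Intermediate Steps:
y(D) = -3 + D
x(a, J) = -263*a + J*(-3 + J*(1 + J)) (x(a, J) = -263*a + (-3 + J*(J + 1))*J = -263*a + (-3 + J*(1 + J))*J = -263*a + J*(-3 + J*(1 + J)))
1/((57 + 134*V) + x(-76, -36)) = 1/((57 + 134*9) + (-263*(-76) - 36*(-3 - 36*(1 - 36)))) = 1/((57 + 1206) + (19988 - 36*(-3 - 36*(-35)))) = 1/(1263 + (19988 - 36*(-3 + 1260))) = 1/(1263 + (19988 - 36*1257)) = 1/(1263 + (19988 - 45252)) = 1/(1263 - 25264) = 1/(-24001) = -1/24001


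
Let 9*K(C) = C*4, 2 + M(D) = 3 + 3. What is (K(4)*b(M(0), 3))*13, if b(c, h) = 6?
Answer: 416/3 ≈ 138.67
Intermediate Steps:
M(D) = 4 (M(D) = -2 + (3 + 3) = -2 + 6 = 4)
K(C) = 4*C/9 (K(C) = (C*4)/9 = (4*C)/9 = 4*C/9)
(K(4)*b(M(0), 3))*13 = (((4/9)*4)*6)*13 = ((16/9)*6)*13 = (32/3)*13 = 416/3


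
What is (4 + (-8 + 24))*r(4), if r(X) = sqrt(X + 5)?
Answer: 60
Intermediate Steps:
r(X) = sqrt(5 + X)
(4 + (-8 + 24))*r(4) = (4 + (-8 + 24))*sqrt(5 + 4) = (4 + 16)*sqrt(9) = 20*3 = 60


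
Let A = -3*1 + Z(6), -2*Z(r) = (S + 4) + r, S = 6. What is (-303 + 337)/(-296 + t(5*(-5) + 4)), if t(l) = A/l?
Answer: -42/365 ≈ -0.11507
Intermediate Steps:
Z(r) = -5 - r/2 (Z(r) = -((6 + 4) + r)/2 = -(10 + r)/2 = -5 - r/2)
A = -11 (A = -3*1 + (-5 - ½*6) = -3 + (-5 - 3) = -3 - 8 = -11)
t(l) = -11/l
(-303 + 337)/(-296 + t(5*(-5) + 4)) = (-303 + 337)/(-296 - 11/(5*(-5) + 4)) = 34/(-296 - 11/(-25 + 4)) = 34/(-296 - 11/(-21)) = 34/(-296 - 11*(-1/21)) = 34/(-296 + 11/21) = 34/(-6205/21) = 34*(-21/6205) = -42/365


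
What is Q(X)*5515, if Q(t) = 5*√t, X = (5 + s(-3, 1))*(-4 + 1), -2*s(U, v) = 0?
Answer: 27575*I*√15 ≈ 1.068e+5*I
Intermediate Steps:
s(U, v) = 0 (s(U, v) = -½*0 = 0)
X = -15 (X = (5 + 0)*(-4 + 1) = 5*(-3) = -15)
Q(X)*5515 = (5*√(-15))*5515 = (5*(I*√15))*5515 = (5*I*√15)*5515 = 27575*I*√15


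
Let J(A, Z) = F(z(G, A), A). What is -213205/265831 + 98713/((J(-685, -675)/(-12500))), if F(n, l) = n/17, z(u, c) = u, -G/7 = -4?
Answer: -1394051825089310/1860817 ≈ -7.4916e+8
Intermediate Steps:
G = 28 (G = -7*(-4) = 28)
F(n, l) = n/17 (F(n, l) = n*(1/17) = n/17)
J(A, Z) = 28/17 (J(A, Z) = (1/17)*28 = 28/17)
-213205/265831 + 98713/((J(-685, -675)/(-12500))) = -213205/265831 + 98713/(((28/17)/(-12500))) = -213205*1/265831 + 98713/(((28/17)*(-1/12500))) = -213205/265831 + 98713/(-7/53125) = -213205/265831 + 98713*(-53125/7) = -213205/265831 - 5244128125/7 = -1394051825089310/1860817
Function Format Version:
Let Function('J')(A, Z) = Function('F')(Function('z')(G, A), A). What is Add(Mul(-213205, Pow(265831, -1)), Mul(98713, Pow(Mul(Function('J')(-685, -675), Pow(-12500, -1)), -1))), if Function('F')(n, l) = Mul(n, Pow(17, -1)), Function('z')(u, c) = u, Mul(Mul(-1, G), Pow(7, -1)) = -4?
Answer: Rational(-1394051825089310, 1860817) ≈ -7.4916e+8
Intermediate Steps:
G = 28 (G = Mul(-7, -4) = 28)
Function('F')(n, l) = Mul(Rational(1, 17), n) (Function('F')(n, l) = Mul(n, Rational(1, 17)) = Mul(Rational(1, 17), n))
Function('J')(A, Z) = Rational(28, 17) (Function('J')(A, Z) = Mul(Rational(1, 17), 28) = Rational(28, 17))
Add(Mul(-213205, Pow(265831, -1)), Mul(98713, Pow(Mul(Function('J')(-685, -675), Pow(-12500, -1)), -1))) = Add(Mul(-213205, Pow(265831, -1)), Mul(98713, Pow(Mul(Rational(28, 17), Pow(-12500, -1)), -1))) = Add(Mul(-213205, Rational(1, 265831)), Mul(98713, Pow(Mul(Rational(28, 17), Rational(-1, 12500)), -1))) = Add(Rational(-213205, 265831), Mul(98713, Pow(Rational(-7, 53125), -1))) = Add(Rational(-213205, 265831), Mul(98713, Rational(-53125, 7))) = Add(Rational(-213205, 265831), Rational(-5244128125, 7)) = Rational(-1394051825089310, 1860817)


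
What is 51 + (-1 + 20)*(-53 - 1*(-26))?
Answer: -462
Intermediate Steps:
51 + (-1 + 20)*(-53 - 1*(-26)) = 51 + 19*(-53 + 26) = 51 + 19*(-27) = 51 - 513 = -462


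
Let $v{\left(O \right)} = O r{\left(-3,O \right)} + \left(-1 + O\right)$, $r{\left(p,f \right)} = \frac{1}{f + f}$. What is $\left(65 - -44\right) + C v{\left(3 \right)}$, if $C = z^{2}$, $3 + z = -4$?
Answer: $\frac{463}{2} \approx 231.5$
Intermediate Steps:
$z = -7$ ($z = -3 - 4 = -7$)
$r{\left(p,f \right)} = \frac{1}{2 f}$
$C = 49$ ($C = \left(-7\right)^{2} = 49$)
$v{\left(O \right)} = - \frac{1}{2} + O$ ($v{\left(O \right)} = O \frac{1}{2 O} + \left(-1 + O\right) = \frac{1}{2} + \left(-1 + O\right) = - \frac{1}{2} + O$)
$\left(65 - -44\right) + C v{\left(3 \right)} = \left(65 - -44\right) + 49 \left(- \frac{1}{2} + 3\right) = \left(65 + 44\right) + 49 \cdot \frac{5}{2} = 109 + \frac{245}{2} = \frac{463}{2}$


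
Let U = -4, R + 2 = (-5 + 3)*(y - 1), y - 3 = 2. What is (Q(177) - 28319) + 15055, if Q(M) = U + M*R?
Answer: -15038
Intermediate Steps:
y = 5 (y = 3 + 2 = 5)
R = -10 (R = -2 + (-5 + 3)*(5 - 1) = -2 - 2*4 = -2 - 8 = -10)
Q(M) = -4 - 10*M (Q(M) = -4 + M*(-10) = -4 - 10*M)
(Q(177) - 28319) + 15055 = ((-4 - 10*177) - 28319) + 15055 = ((-4 - 1770) - 28319) + 15055 = (-1774 - 28319) + 15055 = -30093 + 15055 = -15038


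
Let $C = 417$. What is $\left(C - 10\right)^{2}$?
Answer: $165649$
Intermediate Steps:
$\left(C - 10\right)^{2} = \left(417 - 10\right)^{2} = 407^{2} = 165649$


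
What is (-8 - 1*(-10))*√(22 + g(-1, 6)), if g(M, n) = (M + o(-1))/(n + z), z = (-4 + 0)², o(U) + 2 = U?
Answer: 8*√165/11 ≈ 9.3420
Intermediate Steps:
o(U) = -2 + U
z = 16 (z = (-4)² = 16)
g(M, n) = (-3 + M)/(16 + n) (g(M, n) = (M + (-2 - 1))/(n + 16) = (M - 3)/(16 + n) = (-3 + M)/(16 + n))
(-8 - 1*(-10))*√(22 + g(-1, 6)) = (-8 - 1*(-10))*√(22 + (-3 - 1)/(16 + 6)) = (-8 + 10)*√(22 - 4/22) = 2*√(22 + (1/22)*(-4)) = 2*√(22 - 2/11) = 2*√(240/11) = 2*(4*√165/11) = 8*√165/11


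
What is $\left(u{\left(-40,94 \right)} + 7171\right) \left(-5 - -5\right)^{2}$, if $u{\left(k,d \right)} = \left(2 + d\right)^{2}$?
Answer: $0$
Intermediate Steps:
$\left(u{\left(-40,94 \right)} + 7171\right) \left(-5 - -5\right)^{2} = \left(\left(2 + 94\right)^{2} + 7171\right) \left(-5 - -5\right)^{2} = \left(96^{2} + 7171\right) \left(-5 + 5\right)^{2} = \left(9216 + 7171\right) 0^{2} = 16387 \cdot 0 = 0$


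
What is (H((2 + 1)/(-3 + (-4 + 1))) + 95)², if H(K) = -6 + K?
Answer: 31329/4 ≈ 7832.3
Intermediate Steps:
(H((2 + 1)/(-3 + (-4 + 1))) + 95)² = ((-6 + (2 + 1)/(-3 + (-4 + 1))) + 95)² = ((-6 + 3/(-3 - 3)) + 95)² = ((-6 + 3/(-6)) + 95)² = ((-6 + 3*(-⅙)) + 95)² = ((-6 - ½) + 95)² = (-13/2 + 95)² = (177/2)² = 31329/4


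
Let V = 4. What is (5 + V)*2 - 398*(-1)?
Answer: 416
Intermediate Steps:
(5 + V)*2 - 398*(-1) = (5 + 4)*2 - 398*(-1) = 9*2 + 398 = 18 + 398 = 416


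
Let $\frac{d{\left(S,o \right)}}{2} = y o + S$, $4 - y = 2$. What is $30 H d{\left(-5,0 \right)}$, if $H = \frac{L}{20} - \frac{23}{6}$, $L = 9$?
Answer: $1015$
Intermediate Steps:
$y = 2$ ($y = 4 - 2 = 2$)
$d{\left(S,o \right)} = 2 S + 4 o$ ($d{\left(S,o \right)} = 2 \left(2 o + S\right) = 2 \left(S + 2 o\right) = 2 S + 4 o$)
$H = - \frac{203}{60}$ ($H = \frac{9}{20} - \frac{23}{6} = - \frac{203}{60} \approx -3.3833$)
$30 H d{\left(-5,0 \right)} = 30 \left(- \frac{203}{60}\right) \left(2 \left(-5\right) + 4 \cdot 0\right) = - \frac{203 \left(-10 + 0\right)}{2} = \left(- \frac{203}{2}\right) \left(-10\right) = 1015$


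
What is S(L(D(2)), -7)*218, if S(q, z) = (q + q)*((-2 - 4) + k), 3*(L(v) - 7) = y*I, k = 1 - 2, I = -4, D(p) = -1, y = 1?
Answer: -51884/3 ≈ -17295.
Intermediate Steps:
k = -1
L(v) = 17/3 (L(v) = 7 + (1*(-4))/3 = 7 + (⅓)*(-4) = 7 - 4/3 = 17/3)
S(q, z) = -14*q (S(q, z) = (q + q)*((-2 - 4) - 1) = (2*q)*(-6 - 1) = (2*q)*(-7) = -14*q)
S(L(D(2)), -7)*218 = -14*17/3*218 = -238/3*218 = -51884/3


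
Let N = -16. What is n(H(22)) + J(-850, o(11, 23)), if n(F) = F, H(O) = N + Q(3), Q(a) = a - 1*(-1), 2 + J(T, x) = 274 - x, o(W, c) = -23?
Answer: 283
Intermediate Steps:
J(T, x) = 272 - x (J(T, x) = -2 + (274 - x) = 272 - x)
Q(a) = 1 + a (Q(a) = a + 1 = 1 + a)
H(O) = -12 (H(O) = -16 + (1 + 3) = -16 + 4 = -12)
n(H(22)) + J(-850, o(11, 23)) = -12 + (272 - 1*(-23)) = -12 + (272 + 23) = -12 + 295 = 283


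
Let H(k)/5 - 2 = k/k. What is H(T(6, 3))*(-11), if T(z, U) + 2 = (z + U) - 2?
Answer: -165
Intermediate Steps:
T(z, U) = -4 + U + z (T(z, U) = -2 + ((z + U) - 2) = -2 + ((U + z) - 2) = -2 + (-2 + U + z) = -4 + U + z)
H(k) = 15 (H(k) = 10 + 5*(k/k) = 10 + 5*1 = 10 + 5 = 15)
H(T(6, 3))*(-11) = 15*(-11) = -165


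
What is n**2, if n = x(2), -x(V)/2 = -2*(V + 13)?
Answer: 3600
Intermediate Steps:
x(V) = 52 + 4*V (x(V) = -(-4)*(V + 13) = -(-4)*(13 + V) = -2*(-26 - 2*V) = 52 + 4*V)
n = 60 (n = 52 + 4*2 = 52 + 8 = 60)
n**2 = 60**2 = 3600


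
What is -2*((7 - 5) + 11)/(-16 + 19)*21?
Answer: -182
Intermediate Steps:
-2*((7 - 5) + 11)/(-16 + 19)*21 = -2*(2 + 11)/3*21 = -26/3*21 = -182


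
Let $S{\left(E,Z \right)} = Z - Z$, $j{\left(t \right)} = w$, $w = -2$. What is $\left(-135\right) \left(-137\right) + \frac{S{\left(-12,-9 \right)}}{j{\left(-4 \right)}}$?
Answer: $18495$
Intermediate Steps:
$j{\left(t \right)} = -2$
$S{\left(E,Z \right)} = 0$
$\left(-135\right) \left(-137\right) + \frac{S{\left(-12,-9 \right)}}{j{\left(-4 \right)}} = \left(-135\right) \left(-137\right) + \frac{0}{-2} = 18495 + 0 \left(- \frac{1}{2}\right) = 18495 + 0 = 18495$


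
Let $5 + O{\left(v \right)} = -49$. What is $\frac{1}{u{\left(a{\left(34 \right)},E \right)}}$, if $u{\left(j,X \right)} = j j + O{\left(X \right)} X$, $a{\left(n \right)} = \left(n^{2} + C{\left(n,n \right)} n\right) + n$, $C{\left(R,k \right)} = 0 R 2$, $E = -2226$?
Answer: $\frac{1}{1536304} \approx 6.5091 \cdot 10^{-7}$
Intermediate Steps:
$C{\left(R,k \right)} = 0$ ($C{\left(R,k \right)} = 0 \cdot 2 = 0$)
$a{\left(n \right)} = n + n^{2}$ ($a{\left(n \right)} = \left(n^{2} + 0 n\right) + n = \left(n^{2} + 0\right) + n = n^{2} + n = n + n^{2}$)
$O{\left(v \right)} = -54$ ($O{\left(v \right)} = -5 - 49 = -54$)
$u{\left(j,X \right)} = j^{2} - 54 X$ ($u{\left(j,X \right)} = j j - 54 X = j^{2} - 54 X$)
$\frac{1}{u{\left(a{\left(34 \right)},E \right)}} = \frac{1}{\left(34 \left(1 + 34\right)\right)^{2} - -120204} = \frac{1}{\left(34 \cdot 35\right)^{2} + 120204} = \frac{1}{1190^{2} + 120204} = \frac{1}{1416100 + 120204} = \frac{1}{1536304}$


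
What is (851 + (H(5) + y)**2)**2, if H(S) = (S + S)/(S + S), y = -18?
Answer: 1299600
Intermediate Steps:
H(S) = 1 (H(S) = (2*S)/((2*S)) = (2*S)*(1/(2*S)) = 1)
(851 + (H(5) + y)**2)**2 = (851 + (1 - 18)**2)**2 = (851 + (-17)**2)**2 = (851 + 289)**2 = 1140**2 = 1299600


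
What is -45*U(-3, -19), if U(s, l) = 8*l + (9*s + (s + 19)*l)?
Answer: 21735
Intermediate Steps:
U(s, l) = 8*l + 9*s + l*(19 + s) (U(s, l) = 8*l + (9*s + (19 + s)*l) = 8*l + (9*s + l*(19 + s)) = 8*l + 9*s + l*(19 + s))
-45*U(-3, -19) = -45*(9*(-3) + 27*(-19) - 19*(-3)) = -45*(-27 - 513 + 57) = -45*(-483) = 21735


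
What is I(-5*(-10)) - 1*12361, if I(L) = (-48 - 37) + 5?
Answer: -12441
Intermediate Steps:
I(L) = -80 (I(L) = -85 + 5 = -80)
I(-5*(-10)) - 1*12361 = -80 - 1*12361 = -80 - 12361 = -12441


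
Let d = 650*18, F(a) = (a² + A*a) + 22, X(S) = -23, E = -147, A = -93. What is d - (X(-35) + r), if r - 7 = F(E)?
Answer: -23586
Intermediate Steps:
F(a) = 22 + a² - 93*a (F(a) = (a² - 93*a) + 22 = 22 + a² - 93*a)
r = 35309 (r = 7 + (22 + (-147)² - 93*(-147)) = 7 + (22 + 21609 + 13671) = 7 + 35302 = 35309)
d = 11700
d - (X(-35) + r) = 11700 - (-23 + 35309) = 11700 - 1*35286 = 11700 - 35286 = -23586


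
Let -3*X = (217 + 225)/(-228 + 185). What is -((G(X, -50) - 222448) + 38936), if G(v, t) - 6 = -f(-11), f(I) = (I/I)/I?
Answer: 2018565/11 ≈ 1.8351e+5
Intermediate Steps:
f(I) = 1/I
X = 442/129 (X = -(217 + 225)/(3*(-228 + 185)) = -442/(3*(-43)) = -442*(-1)/(3*43) = -⅓*(-442/43) = 442/129 ≈ 3.4264)
G(v, t) = 67/11 (G(v, t) = 6 - 1/(-11) = 6 - 1*(-1/11) = 6 + 1/11 = 67/11)
-((G(X, -50) - 222448) + 38936) = -((67/11 - 222448) + 38936) = -(-2446861/11 + 38936) = -1*(-2018565/11) = 2018565/11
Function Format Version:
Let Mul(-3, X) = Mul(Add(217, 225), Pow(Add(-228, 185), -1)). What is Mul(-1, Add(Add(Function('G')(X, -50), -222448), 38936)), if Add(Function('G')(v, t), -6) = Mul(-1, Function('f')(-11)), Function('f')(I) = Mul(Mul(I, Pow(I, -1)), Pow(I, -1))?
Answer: Rational(2018565, 11) ≈ 1.8351e+5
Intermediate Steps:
Function('f')(I) = Pow(I, -1) (Function('f')(I) = Mul(1, Pow(I, -1)) = Pow(I, -1))
X = Rational(442, 129) (X = Mul(Rational(-1, 3), Mul(Add(217, 225), Pow(Add(-228, 185), -1))) = Mul(Rational(-1, 3), Mul(442, Pow(-43, -1))) = Mul(Rational(-1, 3), Mul(442, Rational(-1, 43))) = Mul(Rational(-1, 3), Rational(-442, 43)) = Rational(442, 129) ≈ 3.4264)
Function('G')(v, t) = Rational(67, 11) (Function('G')(v, t) = Add(6, Mul(-1, Pow(-11, -1))) = Add(6, Mul(-1, Rational(-1, 11))) = Add(6, Rational(1, 11)) = Rational(67, 11))
Mul(-1, Add(Add(Function('G')(X, -50), -222448), 38936)) = Mul(-1, Add(Add(Rational(67, 11), -222448), 38936)) = Mul(-1, Add(Rational(-2446861, 11), 38936)) = Mul(-1, Rational(-2018565, 11)) = Rational(2018565, 11)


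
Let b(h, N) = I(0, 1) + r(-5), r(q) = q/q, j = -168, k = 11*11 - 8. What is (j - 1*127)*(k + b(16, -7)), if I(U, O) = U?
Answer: -33630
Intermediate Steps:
k = 113 (k = 121 - 8 = 113)
r(q) = 1
b(h, N) = 1 (b(h, N) = 0 + 1 = 1)
(j - 1*127)*(k + b(16, -7)) = (-168 - 1*127)*(113 + 1) = (-168 - 127)*114 = -295*114 = -33630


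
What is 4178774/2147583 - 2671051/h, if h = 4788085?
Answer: 14272021388057/10282809948555 ≈ 1.3879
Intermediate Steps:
4178774/2147583 - 2671051/h = 4178774/2147583 - 2671051/4788085 = 14272021388057/10282809948555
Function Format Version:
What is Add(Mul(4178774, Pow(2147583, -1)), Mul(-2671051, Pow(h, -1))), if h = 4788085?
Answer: Rational(14272021388057, 10282809948555) ≈ 1.3879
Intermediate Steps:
Add(Mul(4178774, Pow(2147583, -1)), Mul(-2671051, Pow(h, -1))) = Add(Mul(4178774, Pow(2147583, -1)), Mul(-2671051, Pow(4788085, -1))) = Add(Mul(4178774, Rational(1, 2147583)), Mul(-2671051, Rational(1, 4788085))) = Add(Rational(4178774, 2147583), Rational(-2671051, 4788085)) = Rational(14272021388057, 10282809948555)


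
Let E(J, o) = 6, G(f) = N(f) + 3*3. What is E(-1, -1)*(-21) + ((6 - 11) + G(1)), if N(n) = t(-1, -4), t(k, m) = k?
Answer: -123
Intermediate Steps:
N(n) = -1
G(f) = 8 (G(f) = -1 + 3*3 = -1 + 9 = 8)
E(-1, -1)*(-21) + ((6 - 11) + G(1)) = 6*(-21) + ((6 - 11) + 8) = -126 + (-5 + 8) = -126 + 3 = -123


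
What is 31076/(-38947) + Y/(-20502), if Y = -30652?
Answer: 16373038/23485041 ≈ 0.69717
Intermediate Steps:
31076/(-38947) + Y/(-20502) = 31076/(-38947) - 30652/(-20502) = 31076*(-1/38947) - 30652*(-1/20502) = -1828/2291 + 15326/10251 = 16373038/23485041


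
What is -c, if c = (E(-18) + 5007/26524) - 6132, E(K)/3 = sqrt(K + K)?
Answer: 162640161/26524 - 18*I ≈ 6131.8 - 18.0*I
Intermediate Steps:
E(K) = 3*sqrt(2)*sqrt(K) (E(K) = 3*sqrt(K + K) = 3*sqrt(2*K) = 3*(sqrt(2)*sqrt(K)) = 3*sqrt(2)*sqrt(K))
c = -162640161/26524 + 18*I (c = (3*sqrt(2)*sqrt(-18) + 5007/26524) - 6132 = (3*sqrt(2)*(3*I*sqrt(2)) + 5007*(1/26524)) - 6132 = (18*I + 5007/26524) - 6132 = (5007/26524 + 18*I) - 6132 = -162640161/26524 + 18*I ≈ -6131.8 + 18.0*I)
-c = -(-162640161/26524 + 18*I) = 162640161/26524 - 18*I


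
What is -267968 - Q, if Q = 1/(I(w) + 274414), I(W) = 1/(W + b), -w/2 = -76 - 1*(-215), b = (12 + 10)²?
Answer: -15148039443086/56529285 ≈ -2.6797e+5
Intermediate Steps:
b = 484 (b = 22² = 484)
w = -278 (w = -2*(-76 - 1*(-215)) = -2*(-76 + 215) = -2*139 = -278)
I(W) = 1/(484 + W) (I(W) = 1/(W + 484) = 1/(484 + W))
Q = 206/56529285 (Q = 1/(1/(484 - 278) + 274414) = 1/(1/206 + 274414) = 1/(56529285/206) = 206/56529285 ≈ 3.6441e-6)
-267968 - Q = -267968 - 1*206/56529285 = -267968 - 206/56529285 = -15148039443086/56529285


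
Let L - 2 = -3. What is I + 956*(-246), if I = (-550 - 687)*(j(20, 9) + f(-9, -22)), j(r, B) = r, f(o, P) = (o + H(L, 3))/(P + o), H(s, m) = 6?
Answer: -8061107/31 ≈ -2.6004e+5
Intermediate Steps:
L = -1 (L = 2 - 3 = -1)
f(o, P) = (6 + o)/(P + o) (f(o, P) = (o + 6)/(P + o) = (6 + o)/(P + o))
I = -770651/31 (I = (-550 - 687)*(20 + (6 - 9)/(-22 - 9)) = -1237*(20 - 3/(-31)) = -1237*(20 - 1/31*(-3)) = -1237*(20 + 3/31) = -1237*623/31 = -770651/31 ≈ -24860.)
I + 956*(-246) = -770651/31 + 956*(-246) = -770651/31 - 235176 = -8061107/31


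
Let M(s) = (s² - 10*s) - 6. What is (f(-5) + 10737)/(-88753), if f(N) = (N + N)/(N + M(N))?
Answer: -343579/2840096 ≈ -0.12097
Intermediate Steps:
M(s) = -6 + s² - 10*s
f(N) = 2*N/(-6 + N² - 9*N) (f(N) = (N + N)/(N + (-6 + N² - 10*N)) = (2*N)/(-6 + N² - 9*N) = 2*N/(-6 + N² - 9*N))
(f(-5) + 10737)/(-88753) = (2*(-5)/(-6 + (-5)² - 9*(-5)) + 10737)/(-88753) = (2*(-5)/(-6 + 25 + 45) + 10737)*(-1/88753) = (2*(-5)/64 + 10737)*(-1/88753) = (2*(-5)*(1/64) + 10737)*(-1/88753) = (-5/32 + 10737)*(-1/88753) = (343579/32)*(-1/88753) = -343579/2840096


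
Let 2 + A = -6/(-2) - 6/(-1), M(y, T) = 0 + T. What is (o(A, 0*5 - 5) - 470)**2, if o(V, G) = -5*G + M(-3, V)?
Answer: 191844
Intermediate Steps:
M(y, T) = T
A = 7 (A = -2 + (-6/(-2) - 6/(-1)) = -2 + (-6*(-1/2) - 6*(-1)) = -2 + (3 + 6) = -2 + 9 = 7)
o(V, G) = V - 5*G (o(V, G) = -5*G + V = V - 5*G)
(o(A, 0*5 - 5) - 470)**2 = ((7 - 5*(0*5 - 5)) - 470)**2 = ((7 - 5*(0 - 5)) - 470)**2 = ((7 - 5*(-5)) - 470)**2 = ((7 + 25) - 470)**2 = (32 - 470)**2 = (-438)**2 = 191844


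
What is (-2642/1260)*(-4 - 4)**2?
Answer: -42272/315 ≈ -134.20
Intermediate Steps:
(-2642/1260)*(-4 - 4)**2 = -2642*1/1260*(-8)**2 = -1321/630*64 = -42272/315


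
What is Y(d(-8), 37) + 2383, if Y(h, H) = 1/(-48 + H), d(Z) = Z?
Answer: 26212/11 ≈ 2382.9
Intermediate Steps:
Y(d(-8), 37) + 2383 = 1/(-48 + 37) + 2383 = 1/(-11) + 2383 = -1/11 + 2383 = 26212/11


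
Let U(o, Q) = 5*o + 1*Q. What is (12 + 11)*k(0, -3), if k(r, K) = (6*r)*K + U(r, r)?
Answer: 0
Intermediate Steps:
U(o, Q) = Q + 5*o (U(o, Q) = 5*o + Q = Q + 5*o)
k(r, K) = 6*r + 6*K*r (k(r, K) = (6*r)*K + (r + 5*r) = 6*K*r + 6*r = 6*r + 6*K*r)
(12 + 11)*k(0, -3) = (12 + 11)*(6*0*(1 - 3)) = 23*(6*0*(-2)) = 23*0 = 0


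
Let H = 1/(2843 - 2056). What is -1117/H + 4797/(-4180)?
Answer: -3674555017/4180 ≈ -8.7908e+5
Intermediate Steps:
H = 1/787 ≈ 0.0012706
-1117/H + 4797/(-4180) = -1117/1/787 + 4797/(-4180) = -1117*787 + 4797*(-1/4180) = -879079 - 4797/4180 = -3674555017/4180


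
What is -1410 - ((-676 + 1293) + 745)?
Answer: -2772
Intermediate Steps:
-1410 - ((-676 + 1293) + 745) = -1410 - (617 + 745) = -1410 - 1*1362 = -1410 - 1362 = -2772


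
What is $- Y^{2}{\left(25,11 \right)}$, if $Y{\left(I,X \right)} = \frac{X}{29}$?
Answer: $- \frac{121}{841} \approx -0.14388$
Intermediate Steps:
$Y{\left(I,X \right)} = \frac{X}{29}$ ($Y{\left(I,X \right)} = X \frac{1}{29} = \frac{X}{29}$)
$- Y^{2}{\left(25,11 \right)} = - \left(\frac{1}{29} \cdot 11\right)^{2} = - \left(\frac{11}{29}\right)^{2} = \left(-1\right) \frac{121}{841} = - \frac{121}{841}$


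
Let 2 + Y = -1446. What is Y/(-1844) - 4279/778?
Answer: -4347/922 ≈ -4.7148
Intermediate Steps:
Y = -1448 (Y = -2 - 1446 = -1448)
Y/(-1844) - 4279/778 = -1448/(-1844) - 4279/778 = -1448*(-1/1844) - 4279*1/778 = 362/461 - 11/2 = -4347/922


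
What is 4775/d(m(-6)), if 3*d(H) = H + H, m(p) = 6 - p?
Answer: 4775/8 ≈ 596.88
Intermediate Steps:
d(H) = 2*H/3 (d(H) = (H + H)/3 = (2*H)/3 = 2*H/3)
4775/d(m(-6)) = 4775/((2*(6 - 1*(-6))/3)) = 4775/((2*(6 + 6)/3)) = 4775/(((2/3)*12)) = 4775/8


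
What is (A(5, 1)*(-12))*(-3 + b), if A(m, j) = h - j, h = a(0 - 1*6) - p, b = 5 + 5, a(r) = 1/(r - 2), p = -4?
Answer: -483/2 ≈ -241.50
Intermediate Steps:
a(r) = 1/(-2 + r)
b = 10
h = 31/8 (h = 1/(-2 + (0 - 1*6)) - 1*(-4) = 1/(-2 + (0 - 6)) + 4 = 1/(-2 - 6) + 4 = 1/(-8) + 4 = -⅛ + 4 = 31/8 ≈ 3.8750)
A(m, j) = 31/8 - j
(A(5, 1)*(-12))*(-3 + b) = ((31/8 - 1*1)*(-12))*(-3 + 10) = ((31/8 - 1)*(-12))*7 = ((23/8)*(-12))*7 = -69/2*7 = -483/2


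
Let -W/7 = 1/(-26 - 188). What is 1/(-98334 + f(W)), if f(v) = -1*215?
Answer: -1/98549 ≈ -1.0147e-5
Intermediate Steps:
W = 7/214 (W = -7/(-26 - 188) = -7/(-214) = -7*(-1/214) = 7/214 ≈ 0.032710)
f(v) = -215
1/(-98334 + f(W)) = 1/(-98334 - 215) = 1/(-98549) = -1/98549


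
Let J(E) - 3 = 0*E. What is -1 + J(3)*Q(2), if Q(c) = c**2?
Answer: 11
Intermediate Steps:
J(E) = 3 (J(E) = 3 + 0*E = 3 + 0 = 3)
-1 + J(3)*Q(2) = -1 + 3*2**2 = -1 + 3*4 = -1 + 12 = 11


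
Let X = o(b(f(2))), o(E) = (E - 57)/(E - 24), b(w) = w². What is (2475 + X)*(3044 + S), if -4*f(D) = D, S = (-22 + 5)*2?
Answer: 141681904/19 ≈ 7.4569e+6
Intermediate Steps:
S = -34 (S = -17*2 = -34)
f(D) = -D/4
o(E) = (-57 + E)/(-24 + E)
X = 227/95 (X = (-57 + (-¼*2)²)/(-24 + (-¼*2)²) = (-57 + (-½)²)/(-24 + (-½)²) = (-57 + ¼)/(-24 + ¼) = -227/4/(-95/4) = -4/95*(-227/4) = 227/95 ≈ 2.3895)
(2475 + X)*(3044 + S) = (2475 + 227/95)*(3044 - 34) = (235352/95)*3010 = 141681904/19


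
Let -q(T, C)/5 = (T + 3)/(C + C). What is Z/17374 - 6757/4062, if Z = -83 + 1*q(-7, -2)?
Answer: -58876787/35286594 ≈ -1.6685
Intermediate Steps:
q(T, C) = -5*(3 + T)/(2*C) (q(T, C) = -5*(T + 3)/(C + C) = -5*(3 + T)/(2*C))
Z = -88 (Z = -83 + 1*((5/2)*(-3 - 1*(-7))/(-2)) = -83 + 1*((5/2)*(-1/2)*(-3 + 7)) = -83 + 1*((5/2)*(-1/2)*4) = -83 + 1*(-5) = -83 - 5 = -88)
Z/17374 - 6757/4062 = -88/17374 - 6757/4062 = -88*1/17374 - 6757*1/4062 = -44/8687 - 6757/4062 = -58876787/35286594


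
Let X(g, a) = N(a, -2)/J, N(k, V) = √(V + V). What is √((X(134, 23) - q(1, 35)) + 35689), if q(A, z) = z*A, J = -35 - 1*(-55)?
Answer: √(3565400 + 10*I)/10 ≈ 188.82 + 0.0002648*I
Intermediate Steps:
J = 20 (J = -35 + 55 = 20)
N(k, V) = √2*√V (N(k, V) = √(2*V) = √2*√V)
q(A, z) = A*z
X(g, a) = I/10 (X(g, a) = (√2*√(-2))/20 = (√2*(I*√2))*(1/20) = (2*I)*(1/20) = I/10)
√((X(134, 23) - q(1, 35)) + 35689) = √((I/10 - 35) + 35689) = √((-35 + I/10) + 35689) = √(35654 + I/10)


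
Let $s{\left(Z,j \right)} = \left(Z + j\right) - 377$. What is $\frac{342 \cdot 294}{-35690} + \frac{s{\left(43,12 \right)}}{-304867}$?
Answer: $- \frac{15321137468}{5440351615} \approx -2.8162$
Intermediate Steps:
$s{\left(Z,j \right)} = -377 + Z + j$
$\frac{342 \cdot 294}{-35690} + \frac{s{\left(43,12 \right)}}{-304867} = \frac{342 \cdot 294}{-35690} + \frac{-377 + 43 + 12}{-304867} = 100548 \left(- \frac{1}{35690}\right) - - \frac{322}{304867} = - \frac{50274}{17845} + \frac{322}{304867} = - \frac{15321137468}{5440351615}$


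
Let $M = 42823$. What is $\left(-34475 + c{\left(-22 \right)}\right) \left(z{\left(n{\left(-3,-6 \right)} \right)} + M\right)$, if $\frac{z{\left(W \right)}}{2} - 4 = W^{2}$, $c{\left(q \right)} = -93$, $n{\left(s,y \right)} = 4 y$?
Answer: $-1520404344$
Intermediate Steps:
$z{\left(W \right)} = 8 + 2 W^{2}$
$\left(-34475 + c{\left(-22 \right)}\right) \left(z{\left(n{\left(-3,-6 \right)} \right)} + M\right) = \left(-34475 - 93\right) \left(\left(8 + 2 \left(4 \left(-6\right)\right)^{2}\right) + 42823\right) = - 34568 \left(\left(8 + 2 \left(-24\right)^{2}\right) + 42823\right) = - 34568 \left(\left(8 + 2 \cdot 576\right) + 42823\right) = - 34568 \left(\left(8 + 1152\right) + 42823\right) = - 34568 \left(1160 + 42823\right) = \left(-34568\right) 43983 = -1520404344$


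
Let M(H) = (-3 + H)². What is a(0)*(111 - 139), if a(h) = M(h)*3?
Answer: -756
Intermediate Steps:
a(h) = 3*(-3 + h)² (a(h) = (-3 + h)²*3 = 3*(-3 + h)²)
a(0)*(111 - 139) = (3*(-3 + 0)²)*(111 - 139) = (3*(-3)²)*(-28) = (3*9)*(-28) = 27*(-28) = -756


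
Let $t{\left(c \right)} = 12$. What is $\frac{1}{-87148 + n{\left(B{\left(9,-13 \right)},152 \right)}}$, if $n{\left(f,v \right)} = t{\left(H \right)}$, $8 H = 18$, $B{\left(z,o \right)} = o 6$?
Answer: $- \frac{1}{87136} \approx -1.1476 \cdot 10^{-5}$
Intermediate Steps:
$B{\left(z,o \right)} = 6 o$
$H = \frac{9}{4}$ ($H = \frac{1}{8} \cdot 18 = \frac{9}{4} \approx 2.25$)
$n{\left(f,v \right)} = 12$
$\frac{1}{-87148 + n{\left(B{\left(9,-13 \right)},152 \right)}} = \frac{1}{-87148 + 12} = \frac{1}{-87136} = - \frac{1}{87136}$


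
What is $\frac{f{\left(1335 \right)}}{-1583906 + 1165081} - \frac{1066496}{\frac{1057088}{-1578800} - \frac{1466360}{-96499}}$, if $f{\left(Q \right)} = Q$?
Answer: $- \frac{1757544900552276209}{23938371576655} \approx -73420.0$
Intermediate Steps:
$\frac{f{\left(1335 \right)}}{-1583906 + 1165081} - \frac{1066496}{\frac{1057088}{-1578800} - \frac{1466360}{-96499}} = \frac{1335}{-1583906 + 1165081} - \frac{1066496}{\frac{1057088}{-1578800} - \frac{1466360}{-96499}} = \frac{1335}{-418825} - \frac{1066496}{1057088 \left(- \frac{1}{1578800}\right) - - \frac{1466360}{96499}} = 1335 \left(- \frac{1}{418825}\right) - \frac{1066496}{- \frac{66068}{98675} + \frac{1466360}{96499}} = - \frac{267}{83765} - \frac{1066496}{\frac{138317577068}{9522038825}} = - \frac{267}{83765} - \frac{2538804079676800}{34579394267} = - \frac{1757544900552276209}{23938371576655}$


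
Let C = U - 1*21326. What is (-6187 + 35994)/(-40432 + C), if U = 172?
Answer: -29807/61586 ≈ -0.48399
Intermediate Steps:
C = -21154 (C = 172 - 1*21326 = 172 - 21326 = -21154)
(-6187 + 35994)/(-40432 + C) = (-6187 + 35994)/(-40432 - 21154) = 29807/(-61586) = 29807*(-1/61586) = -29807/61586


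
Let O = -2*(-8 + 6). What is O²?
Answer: 16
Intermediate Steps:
O = 4 (O = -2*(-2) = 4)
O² = 4² = 16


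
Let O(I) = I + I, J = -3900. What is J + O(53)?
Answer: -3794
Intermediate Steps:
O(I) = 2*I
J + O(53) = -3900 + 2*53 = -3900 + 106 = -3794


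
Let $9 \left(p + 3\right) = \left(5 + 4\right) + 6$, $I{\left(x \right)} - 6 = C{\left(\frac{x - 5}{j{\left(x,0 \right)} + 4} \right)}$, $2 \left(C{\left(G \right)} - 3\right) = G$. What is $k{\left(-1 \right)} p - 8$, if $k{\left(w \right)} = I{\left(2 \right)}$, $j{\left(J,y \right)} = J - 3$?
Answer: $- \frac{58}{3} \approx -19.333$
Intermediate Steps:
$j{\left(J,y \right)} = -3 + J$
$C{\left(G \right)} = 3 + \frac{G}{2}$
$I{\left(x \right)} = 9 + \frac{-5 + x}{2 \left(1 + x\right)}$ ($I{\left(x \right)} = 6 + \left(3 + \frac{\left(x - 5\right) \frac{1}{\left(-3 + x\right) + 4}}{2}\right) = 6 + \left(3 + \frac{\left(-5 + x\right) \frac{1}{1 + x}}{2}\right) = 6 + \left(3 + \frac{\frac{1}{1 + x} \left(-5 + x\right)}{2}\right) = 6 + \left(3 + \frac{-5 + x}{2 \left(1 + x\right)}\right) = 9 + \frac{-5 + x}{2 \left(1 + x\right)}$)
$k{\left(w \right)} = \frac{17}{2}$ ($k{\left(w \right)} = \frac{13 + 19 \cdot 2}{2 \left(1 + 2\right)} = \frac{13 + 38}{2 \cdot 3} = \frac{1}{2} \cdot \frac{1}{3} \cdot 51 = \frac{17}{2}$)
$p = - \frac{4}{3}$ ($p = -3 + \frac{\left(5 + 4\right) + 6}{9} = -3 + \frac{9 + 6}{9} = -3 + \frac{1}{9} \cdot 15 = -3 + \frac{5}{3} = - \frac{4}{3} \approx -1.3333$)
$k{\left(-1 \right)} p - 8 = \frac{17}{2} \left(- \frac{4}{3}\right) - 8 = - \frac{34}{3} - 8 = - \frac{58}{3}$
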